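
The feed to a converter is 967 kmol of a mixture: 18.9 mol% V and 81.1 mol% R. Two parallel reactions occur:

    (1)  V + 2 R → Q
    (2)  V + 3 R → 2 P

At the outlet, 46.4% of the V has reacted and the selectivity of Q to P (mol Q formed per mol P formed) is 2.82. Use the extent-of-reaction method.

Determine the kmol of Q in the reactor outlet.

Conversion of V: V consumed = 0.464 × 182.8 = 84.8 kmol = 1ξ₁ + 1ξ₂.
Selectivity: 1ξ₁ / (2ξ₂) = 2.82 → ξ₁ = 5.64 ξ₂.
Substitute: (1·5.64 + 1) ξ₂ = 84.8 → ξ₂ = 12.77 kmol, ξ₁ = 72.03 kmol.
Outlet amounts (n = n₀ + Σ ν·ξ):
  V: 182.8 − 1(72.03) − 1(12.77) = 97.96
  R: 784.2 − 2(72.03) − 3(12.77) = 601.9
  Q: 0 + 1(72.03) = 72.03
  P: 0 + 2(12.77) = 25.54

72 kmol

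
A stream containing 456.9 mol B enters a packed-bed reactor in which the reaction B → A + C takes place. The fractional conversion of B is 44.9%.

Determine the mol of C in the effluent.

B reacted = 0.449 × 456.9 = 205.1 mol; ν_B = −1, so ξ = 205.1/1 = 205.1 mol.
Outlet amounts (n = n₀ + ν ξ):
  B: 456.9 − 1(205.1) = 251.8
  A: 0 + 1(205.1) = 205.1
  C: 0 + 1(205.1) = 205.1

205 mol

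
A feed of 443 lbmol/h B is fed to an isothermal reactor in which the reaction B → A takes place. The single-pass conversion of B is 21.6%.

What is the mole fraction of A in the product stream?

0.216

B reacted = 0.216 × 443 = 95.69 lbmol/h; ν_B = −1, so ξ = 95.69/1 = 95.69 lbmol/h.
Outlet amounts (n = n₀ + ν ξ):
  B: 443 − 1(95.69) = 347.3
  A: 0 + 1(95.69) = 95.69
Total out = 443 lbmol/h; y_A = 95.69 / 443 = 0.216.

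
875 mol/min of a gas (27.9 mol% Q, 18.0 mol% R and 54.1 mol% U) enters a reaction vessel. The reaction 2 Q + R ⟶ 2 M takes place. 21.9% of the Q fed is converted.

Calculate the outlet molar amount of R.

131 mol/min

Q reacted = 0.219 × 244.1 = 53.46 mol/min; ν_Q = −2, so ξ = 53.46/2 = 26.73 mol/min.
Outlet amounts (n = n₀ + ν ξ):
  Q: 244.1 − 2(26.73) = 190.7
  R: 157.5 − 1(26.73) = 130.8
  M: 0 + 2(26.73) = 53.46
  U: 473.4 (inert)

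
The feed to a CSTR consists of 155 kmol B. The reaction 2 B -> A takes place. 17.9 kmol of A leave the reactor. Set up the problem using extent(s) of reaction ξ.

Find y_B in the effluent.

For A: n = n₀ + 1ξ → 17.9 = 0 + 1ξ, giving ξ = 17.9 kmol.
Outlet amounts (n = n₀ + ν ξ):
  B: 155 − 2(17.9) = 119.2
  A: 0 + 1(17.9) = 17.9
Total out = 137.1 kmol; y_B = 119.2 / 137.1 = 0.8694.

0.869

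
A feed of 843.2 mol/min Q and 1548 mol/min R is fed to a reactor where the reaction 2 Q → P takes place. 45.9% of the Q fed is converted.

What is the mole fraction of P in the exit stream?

0.0881

Q reacted = 0.459 × 843.2 = 387 mol/min; ν_Q = −2, so ξ = 387/2 = 193.5 mol/min.
Outlet amounts (n = n₀ + ν ξ):
  Q: 843.2 − 2(193.5) = 456.2
  P: 0 + 1(193.5) = 193.5
  R: 1548 (inert)
Total out = 2198 mol/min; y_P = 193.5 / 2198 = 0.08805.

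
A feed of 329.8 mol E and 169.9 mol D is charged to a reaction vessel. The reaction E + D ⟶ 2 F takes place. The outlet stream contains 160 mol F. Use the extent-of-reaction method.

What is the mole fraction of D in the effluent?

0.18

For F: n = n₀ + 2ξ → 160 = 0 + 2ξ, giving ξ = 80 mol.
Outlet amounts (n = n₀ + ν ξ):
  E: 329.8 − 1(80) = 249.8
  D: 169.9 − 1(80) = 89.9
  F: 0 + 2(80) = 160
Total out = 499.7 mol; y_D = 89.9 / 499.7 = 0.1799.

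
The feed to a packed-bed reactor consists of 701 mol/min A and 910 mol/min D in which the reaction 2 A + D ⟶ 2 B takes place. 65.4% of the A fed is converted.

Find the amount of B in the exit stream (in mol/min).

A reacted = 0.654 × 701 = 458.5 mol/min; ν_A = −2, so ξ = 458.5/2 = 229.2 mol/min.
Outlet amounts (n = n₀ + ν ξ):
  A: 701 − 2(229.2) = 242.5
  D: 910 − 1(229.2) = 680.8
  B: 0 + 2(229.2) = 458.5

458 mol/min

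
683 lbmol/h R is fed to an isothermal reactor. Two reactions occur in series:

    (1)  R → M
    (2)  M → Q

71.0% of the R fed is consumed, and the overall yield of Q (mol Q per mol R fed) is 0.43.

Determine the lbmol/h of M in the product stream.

Conversion of R: R consumed = 1ξ₁ = 0.71 × 683 → ξ₁ = 484.9 lbmol/h.
Yield of Q: 1ξ₂ / 683 = 0.43 → ξ₂ = 293.7 lbmol/h.
Outlet amounts (n = n₀ + Σ ν·ξ):
  R: 683 − 1(484.9) = 198.1
  M: 0 + 1(484.9) − 1(293.7) = 191.2
  Q: 0 + 1(293.7) = 293.7

191 lbmol/h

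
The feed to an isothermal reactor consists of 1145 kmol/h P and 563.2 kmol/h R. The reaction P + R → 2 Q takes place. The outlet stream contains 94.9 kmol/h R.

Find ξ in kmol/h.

For R: n = n₀ − 1ξ → 94.9 = 563.2 − 1ξ, giving ξ = 468.3 kmol/h.
Outlet amounts (n = n₀ + ν ξ):
  P: 1145 − 1(468.3) = 676.7
  R: 563.2 − 1(468.3) = 94.9
  Q: 0 + 2(468.3) = 936.6

ξ = 468 kmol/h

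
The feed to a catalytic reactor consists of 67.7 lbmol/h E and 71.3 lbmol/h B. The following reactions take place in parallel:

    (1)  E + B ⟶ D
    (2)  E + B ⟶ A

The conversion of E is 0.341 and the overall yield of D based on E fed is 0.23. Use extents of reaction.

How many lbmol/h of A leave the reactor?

Yield of D: 1ξ₁ / 67.7 = 0.23 → ξ₁ = 15.57 lbmol/h.
Conversion of E: 1ξ₁ + 1ξ₂ = 0.341 × 67.7 = 23.09 → ξ₂ = 7.515 lbmol/h.
Outlet amounts (n = n₀ + Σ ν·ξ):
  E: 67.7 − 1(15.57) − 1(7.515) = 44.61
  B: 71.3 − 1(15.57) − 1(7.515) = 48.21
  D: 0 + 1(15.57) = 15.57
  A: 0 + 1(7.515) = 7.515

7.51 lbmol/h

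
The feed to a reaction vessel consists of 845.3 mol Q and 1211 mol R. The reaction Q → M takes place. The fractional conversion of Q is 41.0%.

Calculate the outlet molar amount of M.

Q reacted = 0.41 × 845.3 = 346.6 mol; ν_Q = −1, so ξ = 346.6/1 = 346.6 mol.
Outlet amounts (n = n₀ + ν ξ):
  Q: 845.3 − 1(346.6) = 498.7
  M: 0 + 1(346.6) = 346.6
  R: 1211 (inert)

347 mol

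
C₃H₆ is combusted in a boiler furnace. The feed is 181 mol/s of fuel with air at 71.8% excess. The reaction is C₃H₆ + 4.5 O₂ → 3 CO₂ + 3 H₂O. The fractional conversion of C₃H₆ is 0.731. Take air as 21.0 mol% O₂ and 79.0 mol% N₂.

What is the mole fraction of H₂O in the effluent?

Stoichiometric O₂ = 4.5 × 181 = 814.5 mol/s; O₂ fed = 814.5 × 1.718 = 1399 mol/s.
N₂ fed = 1399 × 79/21 = 5264 mol/s.
Fuel reacted = 0.731 × 181 → ξ = 132.3 mol/s.
Outlet (n = n₀ + ν ξ):
  C₃H₆: 181 − 1(132.3) = 48.69
  O₂: 1399 − 4.5(132.3) = 803.9
  N₂: 5264 (inert)
  CO₂: 0 + 3(132.3) = 396.9
  H₂O: 0 + 3(132.3) = 396.9
Total out = 6911 mol/s; y_H₂O = 396.9 / 6911 = 0.05744.

0.0574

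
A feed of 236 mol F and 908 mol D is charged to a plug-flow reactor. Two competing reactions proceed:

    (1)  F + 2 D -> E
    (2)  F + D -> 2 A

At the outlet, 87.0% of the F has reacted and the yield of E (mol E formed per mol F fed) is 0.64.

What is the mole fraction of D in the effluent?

0.655

Yield of E: 1ξ₁ / 236 = 0.64 → ξ₁ = 151 mol.
Conversion of F: 1ξ₁ + 1ξ₂ = 0.87 × 236 = 205.3 → ξ₂ = 54.28 mol.
Outlet amounts (n = n₀ + Σ ν·ξ):
  F: 236 − 1(151) − 1(54.28) = 30.68
  D: 908 − 2(151) − 1(54.28) = 551.6
  E: 0 + 1(151) = 151
  A: 0 + 2(54.28) = 108.6
Total out = 841.9 mol; y_D = 551.6 / 841.9 = 0.6552.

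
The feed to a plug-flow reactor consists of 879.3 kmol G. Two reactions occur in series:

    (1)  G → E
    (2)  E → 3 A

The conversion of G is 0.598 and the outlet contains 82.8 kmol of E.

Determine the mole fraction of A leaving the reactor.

0.753

Conversion of G: G consumed = 1ξ₁ = 0.598 × 879.3 → ξ₁ = 525.8 kmol.
E balance: n_E = 0 + 1ξ₁ − 1ξ₂ = 82.8 → ξ₂ = (1·525.8 − 82.8)/1 = 443 kmol.
Outlet amounts (n = n₀ + Σ ν·ξ):
  G: 879.3 − 1(525.8) = 353.5
  E: 0 + 1(525.8) − 1(443) = 82.8
  A: 0 + 3(443) = 1329
Total out = 1765 kmol; y_A = 1329 / 1765 = 0.7529.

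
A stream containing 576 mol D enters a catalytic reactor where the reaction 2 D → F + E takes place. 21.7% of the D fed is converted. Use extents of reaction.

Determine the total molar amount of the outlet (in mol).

576 mol

D reacted = 0.217 × 576 = 125 mol; ν_D = −2, so ξ = 125/2 = 62.5 mol.
Outlet amounts (n = n₀ + ν ξ):
  D: 576 − 2(62.5) = 451
  F: 0 + 1(62.5) = 62.5
  E: 0 + 1(62.5) = 62.5
Total out = 451 + 62.5 + 62.5 = 576 mol.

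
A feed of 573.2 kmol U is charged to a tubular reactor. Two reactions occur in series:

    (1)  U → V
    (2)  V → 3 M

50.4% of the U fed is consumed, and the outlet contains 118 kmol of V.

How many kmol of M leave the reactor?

513 kmol

Conversion of U: U consumed = 1ξ₁ = 0.504 × 573.2 → ξ₁ = 288.9 kmol.
V balance: n_V = 0 + 1ξ₁ − 1ξ₂ = 118 → ξ₂ = (1·288.9 − 118)/1 = 170.9 kmol.
Outlet amounts (n = n₀ + Σ ν·ξ):
  U: 573.2 − 1(288.9) = 284.3
  V: 0 + 1(288.9) − 1(170.9) = 118
  M: 0 + 3(170.9) = 512.7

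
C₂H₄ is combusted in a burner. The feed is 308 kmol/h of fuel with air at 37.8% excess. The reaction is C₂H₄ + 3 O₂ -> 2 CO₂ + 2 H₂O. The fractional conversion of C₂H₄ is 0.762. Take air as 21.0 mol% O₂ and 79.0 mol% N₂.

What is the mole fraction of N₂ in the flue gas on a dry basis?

Stoichiometric O₂ = 3 × 308 = 924 kmol/h; O₂ fed = 924 × 1.378 = 1273 kmol/h.
N₂ fed = 1273 × 79/21 = 4790 kmol/h.
Fuel reacted = 0.762 × 308 → ξ = 234.7 kmol/h.
Outlet (n = n₀ + ν ξ):
  C₂H₄: 308 − 1(234.7) = 73.3
  O₂: 1273 − 3(234.7) = 569.2
  N₂: 4790 (inert)
  CO₂: 0 + 2(234.7) = 469.4
  H₂O: 0 + 2(234.7) = 469.4
Dry total = 5902 kmol/h; y_N₂ (dry) = 4790 / 5902 = 0.8116.

0.812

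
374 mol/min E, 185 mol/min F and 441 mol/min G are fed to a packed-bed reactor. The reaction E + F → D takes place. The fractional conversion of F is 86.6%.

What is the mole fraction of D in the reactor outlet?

F reacted = 0.866 × 185 = 160.2 mol/min; ν_F = −1, so ξ = 160.2/1 = 160.2 mol/min.
Outlet amounts (n = n₀ + ν ξ):
  E: 374 − 1(160.2) = 213.8
  F: 185 − 1(160.2) = 24.79
  D: 0 + 1(160.2) = 160.2
  G: 441 (inert)
Total out = 839.8 mol/min; y_D = 160.2 / 839.8 = 0.1908.

0.191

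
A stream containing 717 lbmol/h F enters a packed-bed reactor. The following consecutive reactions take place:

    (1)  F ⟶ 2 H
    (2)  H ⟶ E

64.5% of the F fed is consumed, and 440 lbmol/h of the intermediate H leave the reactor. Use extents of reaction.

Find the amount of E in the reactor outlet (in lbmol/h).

485 lbmol/h

Conversion of F: F consumed = 1ξ₁ = 0.645 × 717 → ξ₁ = 462.5 lbmol/h.
H balance: n_H = 0 + 2ξ₁ − 1ξ₂ = 440 → ξ₂ = (2·462.5 − 440)/1 = 484.9 lbmol/h.
Outlet amounts (n = n₀ + Σ ν·ξ):
  F: 717 − 1(462.5) = 254.5
  H: 0 + 2(462.5) − 1(484.9) = 440
  E: 0 + 1(484.9) = 484.9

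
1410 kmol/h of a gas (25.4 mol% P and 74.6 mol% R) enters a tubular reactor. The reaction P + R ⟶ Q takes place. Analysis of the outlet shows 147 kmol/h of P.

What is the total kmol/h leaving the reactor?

1200 kmol/h

For P: n = n₀ − 1ξ → 147 = 358.1 − 1ξ, giving ξ = 211.1 kmol/h.
Outlet amounts (n = n₀ + ν ξ):
  P: 358.1 − 1(211.1) = 147
  R: 1052 − 1(211.1) = 840.7
  Q: 0 + 1(211.1) = 211.1
Total out = 147 + 840.7 + 211.1 = 1199 kmol/h.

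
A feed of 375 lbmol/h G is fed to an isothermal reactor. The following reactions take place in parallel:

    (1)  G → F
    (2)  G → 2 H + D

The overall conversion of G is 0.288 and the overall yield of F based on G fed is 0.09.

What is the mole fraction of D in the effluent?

0.142

Yield of F: 1ξ₁ / 375 = 0.09 → ξ₁ = 33.75 lbmol/h.
Conversion of G: 1ξ₁ + 1ξ₂ = 0.288 × 375 = 108 → ξ₂ = 74.25 lbmol/h.
Outlet amounts (n = n₀ + Σ ν·ξ):
  G: 375 − 1(33.75) − 1(74.25) = 267
  F: 0 + 1(33.75) = 33.75
  H: 0 + 2(74.25) = 148.5
  D: 0 + 1(74.25) = 74.25
Total out = 523.5 lbmol/h; y_D = 74.25 / 523.5 = 0.1418.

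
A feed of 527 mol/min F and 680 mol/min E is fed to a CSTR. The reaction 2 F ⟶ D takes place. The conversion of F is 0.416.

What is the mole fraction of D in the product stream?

F reacted = 0.416 × 527 = 219.2 mol/min; ν_F = −2, so ξ = 219.2/2 = 109.6 mol/min.
Outlet amounts (n = n₀ + ν ξ):
  F: 527 − 2(109.6) = 307.8
  D: 0 + 1(109.6) = 109.6
  E: 680 (inert)
Total out = 1097 mol/min; y_D = 109.6 / 1097 = 0.09989.

0.0999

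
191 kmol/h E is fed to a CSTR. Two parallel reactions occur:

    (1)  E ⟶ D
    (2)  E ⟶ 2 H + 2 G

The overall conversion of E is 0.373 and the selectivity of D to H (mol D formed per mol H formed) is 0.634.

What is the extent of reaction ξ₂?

Conversion of E: E consumed = 0.373 × 191 = 71.24 kmol/h = 1ξ₁ + 1ξ₂.
Selectivity: 1ξ₁ / (2ξ₂) = 0.634 → ξ₁ = 1.268 ξ₂.
Substitute: (1·1.268 + 1) ξ₂ = 71.24 → ξ₂ = 31.41 kmol/h, ξ₁ = 39.83 kmol/h.
Outlet amounts (n = n₀ + Σ ν·ξ):
  E: 191 − 1(39.83) − 1(31.41) = 119.8
  D: 0 + 1(39.83) = 39.83
  H: 0 + 2(31.41) = 62.82
  G: 0 + 2(31.41) = 62.82

ξ₂ = 31.4 kmol/h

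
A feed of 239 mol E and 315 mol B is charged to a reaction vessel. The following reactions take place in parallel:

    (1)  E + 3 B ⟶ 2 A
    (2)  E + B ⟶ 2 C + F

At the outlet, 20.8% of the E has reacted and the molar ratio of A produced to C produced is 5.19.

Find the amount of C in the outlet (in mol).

16.1 mol

Conversion of E: E consumed = 0.208 × 239 = 49.71 mol = 1ξ₁ + 1ξ₂.
Selectivity: 2ξ₁ / (2ξ₂) = 5.19 → ξ₁ = 5.19 ξ₂.
Substitute: (1·5.19 + 1) ξ₂ = 49.71 → ξ₂ = 8.031 mol, ξ₁ = 41.68 mol.
Outlet amounts (n = n₀ + Σ ν·ξ):
  E: 239 − 1(41.68) − 1(8.031) = 189.3
  B: 315 − 3(41.68) − 1(8.031) = 181.9
  A: 0 + 2(41.68) = 83.36
  C: 0 + 2(8.031) = 16.06
  F: 0 + 1(8.031) = 8.031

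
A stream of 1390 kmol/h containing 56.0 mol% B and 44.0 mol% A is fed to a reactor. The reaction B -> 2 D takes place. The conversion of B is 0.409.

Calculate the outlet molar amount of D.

B reacted = 0.409 × 778.4 = 318.4 kmol/h; ν_B = −1, so ξ = 318.4/1 = 318.4 kmol/h.
Outlet amounts (n = n₀ + ν ξ):
  B: 778.4 − 1(318.4) = 460
  D: 0 + 2(318.4) = 636.7
  A: 611.6 (inert)

637 kmol/h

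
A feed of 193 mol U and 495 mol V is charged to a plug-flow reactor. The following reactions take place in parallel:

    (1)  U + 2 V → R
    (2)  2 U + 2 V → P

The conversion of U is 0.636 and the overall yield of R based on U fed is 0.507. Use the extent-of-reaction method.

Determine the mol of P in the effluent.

Yield of R: 1ξ₁ / 193 = 0.507 → ξ₁ = 97.85 mol.
Conversion of U: 1ξ₁ + 2ξ₂ = 0.636 × 193 = 122.7 → ξ₂ = 12.45 mol.
Outlet amounts (n = n₀ + Σ ν·ξ):
  U: 193 − 1(97.85) − 2(12.45) = 70.25
  V: 495 − 2(97.85) − 2(12.45) = 274.4
  R: 0 + 1(97.85) = 97.85
  P: 0 + 1(12.45) = 12.45

12.4 mol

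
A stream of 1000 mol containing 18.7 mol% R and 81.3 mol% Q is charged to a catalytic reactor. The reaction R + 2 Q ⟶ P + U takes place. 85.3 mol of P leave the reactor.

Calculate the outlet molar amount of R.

For P: n = n₀ + 1ξ → 85.3 = 0 + 1ξ, giving ξ = 85.3 mol.
Outlet amounts (n = n₀ + ν ξ):
  R: 187 − 1(85.3) = 101.7
  Q: 813 − 2(85.3) = 642.4
  P: 0 + 1(85.3) = 85.3
  U: 0 + 1(85.3) = 85.3

102 mol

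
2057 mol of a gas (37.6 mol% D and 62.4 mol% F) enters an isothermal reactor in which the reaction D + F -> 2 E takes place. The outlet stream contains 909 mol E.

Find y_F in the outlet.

For E: n = n₀ + 2ξ → 909 = 0 + 2ξ, giving ξ = 454.5 mol.
Outlet amounts (n = n₀ + ν ξ):
  D: 773.4 − 1(454.5) = 318.9
  F: 1284 − 1(454.5) = 829.1
  E: 0 + 2(454.5) = 909
Total out = 2057 mol; y_F = 829.1 / 2057 = 0.403.

0.403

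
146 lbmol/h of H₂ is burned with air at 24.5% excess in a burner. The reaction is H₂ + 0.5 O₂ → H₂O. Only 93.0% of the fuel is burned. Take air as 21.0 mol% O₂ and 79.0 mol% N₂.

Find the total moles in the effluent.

Stoichiometric O₂ = 0.5 × 146 = 73 lbmol/h; O₂ fed = 73 × 1.245 = 90.89 lbmol/h.
N₂ fed = 90.89 × 79/21 = 341.9 lbmol/h.
Fuel reacted = 0.93 × 146 → ξ = 135.8 lbmol/h.
Outlet (n = n₀ + ν ξ):
  H₂: 146 − 1(135.8) = 10.22
  O₂: 90.89 − 0.5(135.8) = 23
  N₂: 341.9 (inert)
  H₂O: 0 + 1(135.8) = 135.8
Total out = 10.22 + 23 + 341.9 + 135.8 = 510.9 lbmol/h.

511 lbmol/h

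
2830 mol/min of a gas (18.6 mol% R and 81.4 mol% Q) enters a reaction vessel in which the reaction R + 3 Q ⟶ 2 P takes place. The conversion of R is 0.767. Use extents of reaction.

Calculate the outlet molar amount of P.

807 mol/min

R reacted = 0.767 × 526.4 = 403.7 mol/min; ν_R = −1, so ξ = 403.7/1 = 403.7 mol/min.
Outlet amounts (n = n₀ + ν ξ):
  R: 526.4 − 1(403.7) = 122.6
  Q: 2304 − 3(403.7) = 1092
  P: 0 + 2(403.7) = 807.5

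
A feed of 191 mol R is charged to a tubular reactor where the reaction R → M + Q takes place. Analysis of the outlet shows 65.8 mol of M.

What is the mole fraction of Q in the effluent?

0.256

For M: n = n₀ + 1ξ → 65.8 = 0 + 1ξ, giving ξ = 65.8 mol.
Outlet amounts (n = n₀ + ν ξ):
  R: 191 − 1(65.8) = 125.2
  M: 0 + 1(65.8) = 65.8
  Q: 0 + 1(65.8) = 65.8
Total out = 256.8 mol; y_Q = 65.8 / 256.8 = 0.2562.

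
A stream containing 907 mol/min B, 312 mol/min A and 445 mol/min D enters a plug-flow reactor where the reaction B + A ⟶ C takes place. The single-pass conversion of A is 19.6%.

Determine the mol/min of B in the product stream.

A reacted = 0.196 × 312 = 61.15 mol/min; ν_A = −1, so ξ = 61.15/1 = 61.15 mol/min.
Outlet amounts (n = n₀ + ν ξ):
  B: 907 − 1(61.15) = 845.8
  A: 312 − 1(61.15) = 250.8
  C: 0 + 1(61.15) = 61.15
  D: 445 (inert)

846 mol/min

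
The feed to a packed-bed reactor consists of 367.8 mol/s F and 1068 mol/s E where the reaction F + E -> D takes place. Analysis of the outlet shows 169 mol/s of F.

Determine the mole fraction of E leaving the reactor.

0.703

For F: n = n₀ − 1ξ → 169 = 367.8 − 1ξ, giving ξ = 198.8 mol/s.
Outlet amounts (n = n₀ + ν ξ):
  F: 367.8 − 1(198.8) = 169
  E: 1068 − 1(198.8) = 869.2
  D: 0 + 1(198.8) = 198.8
Total out = 1237 mol/s; y_E = 869.2 / 1237 = 0.7027.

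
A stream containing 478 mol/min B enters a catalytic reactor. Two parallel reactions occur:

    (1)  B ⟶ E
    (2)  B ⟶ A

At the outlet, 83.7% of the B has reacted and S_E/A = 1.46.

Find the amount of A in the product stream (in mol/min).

163 mol/min

Conversion of B: B consumed = 0.837 × 478 = 400.1 mol/min = 1ξ₁ + 1ξ₂.
Selectivity: 1ξ₁ / (1ξ₂) = 1.46 → ξ₁ = 1.46 ξ₂.
Substitute: (1·1.46 + 1) ξ₂ = 400.1 → ξ₂ = 162.6 mol/min, ξ₁ = 237.4 mol/min.
Outlet amounts (n = n₀ + Σ ν·ξ):
  B: 478 − 1(237.4) − 1(162.6) = 77.91
  E: 0 + 1(237.4) = 237.4
  A: 0 + 1(162.6) = 162.6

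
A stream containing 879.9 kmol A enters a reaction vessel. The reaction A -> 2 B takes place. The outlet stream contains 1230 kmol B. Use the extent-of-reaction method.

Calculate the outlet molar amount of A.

265 kmol

For B: n = n₀ + 2ξ → 1230 = 0 + 2ξ, giving ξ = 615 kmol.
Outlet amounts (n = n₀ + ν ξ):
  A: 879.9 − 1(615) = 264.9
  B: 0 + 2(615) = 1230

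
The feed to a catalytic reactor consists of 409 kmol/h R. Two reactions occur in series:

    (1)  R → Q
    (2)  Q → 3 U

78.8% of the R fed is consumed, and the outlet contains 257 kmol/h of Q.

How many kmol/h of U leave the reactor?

196 kmol/h

Conversion of R: R consumed = 1ξ₁ = 0.788 × 409 → ξ₁ = 322.3 kmol/h.
Q balance: n_Q = 0 + 1ξ₁ − 1ξ₂ = 257 → ξ₂ = (1·322.3 − 257)/1 = 65.29 kmol/h.
Outlet amounts (n = n₀ + Σ ν·ξ):
  R: 409 − 1(322.3) = 86.71
  Q: 0 + 1(322.3) − 1(65.29) = 257
  U: 0 + 3(65.29) = 195.9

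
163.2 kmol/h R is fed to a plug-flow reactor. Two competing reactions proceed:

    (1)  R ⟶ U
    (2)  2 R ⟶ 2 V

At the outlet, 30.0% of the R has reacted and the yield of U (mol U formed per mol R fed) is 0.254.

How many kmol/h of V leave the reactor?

Yield of U: 1ξ₁ / 163.2 = 0.254 → ξ₁ = 41.45 kmol/h.
Conversion of R: 1ξ₁ + 2ξ₂ = 0.3 × 163.2 = 48.96 → ξ₂ = 3.754 kmol/h.
Outlet amounts (n = n₀ + Σ ν·ξ):
  R: 163.2 − 1(41.45) − 2(3.754) = 114.2
  U: 0 + 1(41.45) = 41.45
  V: 0 + 2(3.754) = 7.507

7.51 kmol/h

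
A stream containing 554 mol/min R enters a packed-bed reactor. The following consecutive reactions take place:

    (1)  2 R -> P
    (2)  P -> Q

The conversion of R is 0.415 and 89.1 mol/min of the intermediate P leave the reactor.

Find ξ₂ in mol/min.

ξ₂ = 25.9 mol/min

Conversion of R: R consumed = 2ξ₁ = 0.415 × 554 → ξ₁ = 115 mol/min.
P balance: n_P = 0 + 1ξ₁ − 1ξ₂ = 89.1 → ξ₂ = (1·115 − 89.1)/1 = 25.86 mol/min.
Outlet amounts (n = n₀ + Σ ν·ξ):
  R: 554 − 2(115) = 324.1
  P: 0 + 1(115) − 1(25.86) = 89.1
  Q: 0 + 1(25.86) = 25.86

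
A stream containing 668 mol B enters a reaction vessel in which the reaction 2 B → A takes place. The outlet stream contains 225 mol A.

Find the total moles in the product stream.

443 mol

For A: n = n₀ + 1ξ → 225 = 0 + 1ξ, giving ξ = 225 mol.
Outlet amounts (n = n₀ + ν ξ):
  B: 668 − 2(225) = 218
  A: 0 + 1(225) = 225
Total out = 218 + 225 = 443 mol.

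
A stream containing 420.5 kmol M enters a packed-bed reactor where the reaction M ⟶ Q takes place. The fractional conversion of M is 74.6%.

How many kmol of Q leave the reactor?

M reacted = 0.746 × 420.5 = 313.7 kmol; ν_M = −1, so ξ = 313.7/1 = 313.7 kmol.
Outlet amounts (n = n₀ + ν ξ):
  M: 420.5 − 1(313.7) = 106.8
  Q: 0 + 1(313.7) = 313.7

314 kmol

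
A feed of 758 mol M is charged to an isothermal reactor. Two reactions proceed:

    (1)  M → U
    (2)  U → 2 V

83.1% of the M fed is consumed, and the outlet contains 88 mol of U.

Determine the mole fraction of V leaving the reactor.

Conversion of M: M consumed = 1ξ₁ = 0.831 × 758 → ξ₁ = 629.9 mol.
U balance: n_U = 0 + 1ξ₁ − 1ξ₂ = 88 → ξ₂ = (1·629.9 − 88)/1 = 541.9 mol.
Outlet amounts (n = n₀ + Σ ν·ξ):
  M: 758 − 1(629.9) = 128.1
  U: 0 + 1(629.9) − 1(541.9) = 88
  V: 0 + 2(541.9) = 1084
Total out = 1300 mol; y_V = 1084 / 1300 = 0.8338.

0.834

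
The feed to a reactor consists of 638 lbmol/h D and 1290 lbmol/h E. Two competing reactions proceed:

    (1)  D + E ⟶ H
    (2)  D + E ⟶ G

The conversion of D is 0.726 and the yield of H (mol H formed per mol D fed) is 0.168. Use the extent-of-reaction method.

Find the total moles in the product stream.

1460 lbmol/h

Yield of H: 1ξ₁ / 638 = 0.168 → ξ₁ = 107.2 lbmol/h.
Conversion of D: 1ξ₁ + 1ξ₂ = 0.726 × 638 = 463.2 → ξ₂ = 356 lbmol/h.
Outlet amounts (n = n₀ + Σ ν·ξ):
  D: 638 − 1(107.2) − 1(356) = 174.8
  E: 1290 − 1(107.2) − 1(356) = 826.8
  H: 0 + 1(107.2) = 107.2
  G: 0 + 1(356) = 356
Total out = 174.8 + 826.8 + 107.2 + 356 = 1465 lbmol/h.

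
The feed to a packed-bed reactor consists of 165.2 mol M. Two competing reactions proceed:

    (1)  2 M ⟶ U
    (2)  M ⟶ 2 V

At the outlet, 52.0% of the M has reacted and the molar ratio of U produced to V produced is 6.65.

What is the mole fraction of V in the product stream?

Conversion of M: M consumed = 0.52 × 165.2 = 85.9 mol = 2ξ₁ + 1ξ₂.
Selectivity: 1ξ₁ / (2ξ₂) = 6.65 → ξ₁ = 13.3 ξ₂.
Substitute: (2·13.3 + 1) ξ₂ = 85.9 → ξ₂ = 3.112 mol, ξ₁ = 41.4 mol.
Outlet amounts (n = n₀ + Σ ν·ξ):
  M: 165.2 − 2(41.4) − 1(3.112) = 79.3
  U: 0 + 1(41.4) = 41.4
  V: 0 + 2(3.112) = 6.225
Total out = 126.9 mol; y_V = 6.225 / 126.9 = 0.04905.

0.049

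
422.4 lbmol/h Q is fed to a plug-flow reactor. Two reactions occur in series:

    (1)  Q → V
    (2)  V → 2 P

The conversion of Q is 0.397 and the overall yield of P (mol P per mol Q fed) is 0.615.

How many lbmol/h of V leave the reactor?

Conversion of Q: Q consumed = 1ξ₁ = 0.397 × 422.4 → ξ₁ = 167.7 lbmol/h.
Yield of P: 2ξ₂ / 422.4 = 0.615 → ξ₂ = 129.9 lbmol/h.
Outlet amounts (n = n₀ + Σ ν·ξ):
  Q: 422.4 − 1(167.7) = 254.7
  V: 0 + 1(167.7) − 1(129.9) = 37.8
  P: 0 + 2(129.9) = 259.8

37.8 lbmol/h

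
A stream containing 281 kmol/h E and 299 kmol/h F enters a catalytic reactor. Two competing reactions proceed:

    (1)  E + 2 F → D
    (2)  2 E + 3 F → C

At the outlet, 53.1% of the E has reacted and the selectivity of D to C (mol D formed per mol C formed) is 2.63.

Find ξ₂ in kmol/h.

ξ₂ = 32.2 kmol/h

Conversion of E: E consumed = 0.531 × 281 = 149.2 kmol/h = 1ξ₁ + 2ξ₂.
Selectivity: 1ξ₁ / (1ξ₂) = 2.63 → ξ₁ = 2.63 ξ₂.
Substitute: (1·2.63 + 2) ξ₂ = 149.2 → ξ₂ = 32.23 kmol/h, ξ₁ = 84.76 kmol/h.
Outlet amounts (n = n₀ + Σ ν·ξ):
  E: 281 − 1(84.76) − 2(32.23) = 131.8
  F: 299 − 2(84.76) − 3(32.23) = 32.8
  D: 0 + 1(84.76) = 84.76
  C: 0 + 1(32.23) = 32.23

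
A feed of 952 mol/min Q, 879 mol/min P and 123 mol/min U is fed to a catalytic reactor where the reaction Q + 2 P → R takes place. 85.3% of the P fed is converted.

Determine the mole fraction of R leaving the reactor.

0.311

P reacted = 0.853 × 879 = 749.8 mol/min; ν_P = −2, so ξ = 749.8/2 = 374.9 mol/min.
Outlet amounts (n = n₀ + ν ξ):
  Q: 952 − 1(374.9) = 577.1
  P: 879 − 2(374.9) = 129.2
  R: 0 + 1(374.9) = 374.9
  U: 123 (inert)
Total out = 1204 mol/min; y_R = 374.9 / 1204 = 0.3113.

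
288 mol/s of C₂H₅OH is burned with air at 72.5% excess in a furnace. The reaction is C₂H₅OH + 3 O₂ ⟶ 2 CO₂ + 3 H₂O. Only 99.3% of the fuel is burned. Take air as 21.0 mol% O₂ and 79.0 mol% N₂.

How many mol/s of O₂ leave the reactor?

632 mol/s

Stoichiometric O₂ = 3 × 288 = 864 mol/s; O₂ fed = 864 × 1.725 = 1490 mol/s.
N₂ fed = 1490 × 79/21 = 5607 mol/s.
Fuel reacted = 0.993 × 288 → ξ = 286 mol/s.
Outlet (n = n₀ + ν ξ):
  C₂H₅OH: 288 − 1(286) = 2.016
  O₂: 1490 − 3(286) = 632.4
  N₂: 5607 (inert)
  CO₂: 0 + 2(286) = 572
  H₂O: 0 + 3(286) = 858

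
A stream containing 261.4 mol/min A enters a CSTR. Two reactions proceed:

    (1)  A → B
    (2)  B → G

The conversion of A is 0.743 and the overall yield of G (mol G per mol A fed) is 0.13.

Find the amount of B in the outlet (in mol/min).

Conversion of A: A consumed = 1ξ₁ = 0.743 × 261.4 → ξ₁ = 194.2 mol/min.
Yield of G: 1ξ₂ / 261.4 = 0.13 → ξ₂ = 33.98 mol/min.
Outlet amounts (n = n₀ + Σ ν·ξ):
  A: 261.4 − 1(194.2) = 67.18
  B: 0 + 1(194.2) − 1(33.98) = 160.2
  G: 0 + 1(33.98) = 33.98

160 mol/min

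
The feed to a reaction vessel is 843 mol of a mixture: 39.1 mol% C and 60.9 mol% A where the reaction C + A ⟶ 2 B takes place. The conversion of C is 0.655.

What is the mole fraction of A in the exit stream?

C reacted = 0.655 × 329.6 = 215.9 mol; ν_C = −1, so ξ = 215.9/1 = 215.9 mol.
Outlet amounts (n = n₀ + ν ξ):
  C: 329.6 − 1(215.9) = 113.7
  A: 513.4 − 1(215.9) = 297.5
  B: 0 + 2(215.9) = 431.8
Total out = 843 mol; y_A = 297.5 / 843 = 0.3529.

0.353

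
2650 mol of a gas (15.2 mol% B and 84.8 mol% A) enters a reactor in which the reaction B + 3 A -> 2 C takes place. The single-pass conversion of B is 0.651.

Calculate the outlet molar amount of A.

B reacted = 0.651 × 402.8 = 262.2 mol; ν_B = −1, so ξ = 262.2/1 = 262.2 mol.
Outlet amounts (n = n₀ + ν ξ):
  B: 402.8 − 1(262.2) = 140.6
  A: 2247 − 3(262.2) = 1461
  C: 0 + 2(262.2) = 524.4

1460 mol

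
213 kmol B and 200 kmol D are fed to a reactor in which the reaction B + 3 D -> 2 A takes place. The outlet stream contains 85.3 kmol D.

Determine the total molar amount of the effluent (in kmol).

For D: n = n₀ − 3ξ → 85.3 = 200 − 3ξ, giving ξ = 38.23 kmol.
Outlet amounts (n = n₀ + ν ξ):
  B: 213 − 1(38.23) = 174.8
  D: 200 − 3(38.23) = 85.3
  A: 0 + 2(38.23) = 76.47
Total out = 174.8 + 85.3 + 76.47 = 336.5 kmol.

337 kmol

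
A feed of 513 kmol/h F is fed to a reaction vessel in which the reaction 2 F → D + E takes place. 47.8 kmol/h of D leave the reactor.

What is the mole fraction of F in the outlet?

0.814

For D: n = n₀ + 1ξ → 47.8 = 0 + 1ξ, giving ξ = 47.8 kmol/h.
Outlet amounts (n = n₀ + ν ξ):
  F: 513 − 2(47.8) = 417.4
  D: 0 + 1(47.8) = 47.8
  E: 0 + 1(47.8) = 47.8
Total out = 513 kmol/h; y_F = 417.4 / 513 = 0.8136.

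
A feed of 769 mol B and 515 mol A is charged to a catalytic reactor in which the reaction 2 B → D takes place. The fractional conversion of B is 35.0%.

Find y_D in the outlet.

0.117

B reacted = 0.35 × 769 = 269.1 mol; ν_B = −2, so ξ = 269.1/2 = 134.6 mol.
Outlet amounts (n = n₀ + ν ξ):
  B: 769 − 2(134.6) = 499.9
  D: 0 + 1(134.6) = 134.6
  A: 515 (inert)
Total out = 1149 mol; y_D = 134.6 / 1149 = 0.1171.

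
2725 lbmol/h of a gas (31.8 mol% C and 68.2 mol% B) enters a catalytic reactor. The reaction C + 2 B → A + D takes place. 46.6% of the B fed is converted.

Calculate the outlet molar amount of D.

433 lbmol/h

B reacted = 0.466 × 1858 = 866 lbmol/h; ν_B = −2, so ξ = 866/2 = 433 lbmol/h.
Outlet amounts (n = n₀ + ν ξ):
  C: 866.5 − 1(433) = 433.5
  B: 1858 − 2(433) = 992.4
  A: 0 + 1(433) = 433
  D: 0 + 1(433) = 433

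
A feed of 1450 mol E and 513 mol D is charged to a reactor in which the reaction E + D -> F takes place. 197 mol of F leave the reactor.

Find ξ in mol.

For F: n = n₀ + 1ξ → 197 = 0 + 1ξ, giving ξ = 197 mol.
Outlet amounts (n = n₀ + ν ξ):
  E: 1450 − 1(197) = 1253
  D: 513 − 1(197) = 316
  F: 0 + 1(197) = 197

ξ = 197 mol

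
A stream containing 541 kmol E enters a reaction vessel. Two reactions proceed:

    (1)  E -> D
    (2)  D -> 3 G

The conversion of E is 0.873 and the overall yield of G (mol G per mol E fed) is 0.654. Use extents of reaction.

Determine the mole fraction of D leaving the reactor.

0.456

Conversion of E: E consumed = 1ξ₁ = 0.873 × 541 → ξ₁ = 472.3 kmol.
Yield of G: 3ξ₂ / 541 = 0.654 → ξ₂ = 117.9 kmol.
Outlet amounts (n = n₀ + Σ ν·ξ):
  E: 541 − 1(472.3) = 68.71
  D: 0 + 1(472.3) − 1(117.9) = 354.4
  G: 0 + 3(117.9) = 353.8
Total out = 776.9 kmol; y_D = 354.4 / 776.9 = 0.4561.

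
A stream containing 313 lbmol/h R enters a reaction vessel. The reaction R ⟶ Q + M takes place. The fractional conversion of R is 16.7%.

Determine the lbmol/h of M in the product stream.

R reacted = 0.167 × 313 = 52.27 lbmol/h; ν_R = −1, so ξ = 52.27/1 = 52.27 lbmol/h.
Outlet amounts (n = n₀ + ν ξ):
  R: 313 − 1(52.27) = 260.7
  Q: 0 + 1(52.27) = 52.27
  M: 0 + 1(52.27) = 52.27

52.3 lbmol/h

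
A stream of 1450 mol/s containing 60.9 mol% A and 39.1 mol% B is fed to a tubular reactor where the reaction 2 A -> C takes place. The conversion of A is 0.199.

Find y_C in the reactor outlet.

A reacted = 0.199 × 883 = 175.7 mol/s; ν_A = −2, so ξ = 175.7/2 = 87.86 mol/s.
Outlet amounts (n = n₀ + ν ξ):
  A: 883 − 2(87.86) = 707.3
  C: 0 + 1(87.86) = 87.86
  B: 567 (inert)
Total out = 1362 mol/s; y_C = 87.86 / 1362 = 0.0645.

0.0645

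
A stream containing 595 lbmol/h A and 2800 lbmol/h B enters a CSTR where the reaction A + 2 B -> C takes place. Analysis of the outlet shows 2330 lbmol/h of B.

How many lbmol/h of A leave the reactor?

360 lbmol/h

For B: n = n₀ − 2ξ → 2330 = 2800 − 2ξ, giving ξ = 235 lbmol/h.
Outlet amounts (n = n₀ + ν ξ):
  A: 595 − 1(235) = 360
  B: 2800 − 2(235) = 2330
  C: 0 + 1(235) = 235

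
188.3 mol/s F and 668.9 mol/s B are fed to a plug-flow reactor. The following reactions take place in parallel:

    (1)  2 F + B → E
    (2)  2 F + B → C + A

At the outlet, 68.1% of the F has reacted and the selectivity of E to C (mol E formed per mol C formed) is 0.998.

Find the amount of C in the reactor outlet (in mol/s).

32.1 mol/s

Conversion of F: F consumed = 0.681 × 188.3 = 128.2 mol/s = 2ξ₁ + 2ξ₂.
Selectivity: 1ξ₁ / (1ξ₂) = 0.998 → ξ₁ = 0.998 ξ₂.
Substitute: (2·0.998 + 2) ξ₂ = 128.2 → ξ₂ = 32.09 mol/s, ξ₁ = 32.03 mol/s.
Outlet amounts (n = n₀ + Σ ν·ξ):
  F: 188.3 − 2(32.03) − 2(32.09) = 60.07
  B: 668.9 − 1(32.03) − 1(32.09) = 604.8
  E: 0 + 1(32.03) = 32.03
  C: 0 + 1(32.09) = 32.09
  A: 0 + 1(32.09) = 32.09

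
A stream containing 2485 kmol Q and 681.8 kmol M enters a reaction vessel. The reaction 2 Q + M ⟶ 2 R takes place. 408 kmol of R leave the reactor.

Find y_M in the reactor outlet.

For R: n = n₀ + 2ξ → 408 = 0 + 2ξ, giving ξ = 204 kmol.
Outlet amounts (n = n₀ + ν ξ):
  Q: 2485 − 2(204) = 2077
  M: 681.8 − 1(204) = 477.8
  R: 0 + 2(204) = 408
Total out = 2963 kmol; y_M = 477.8 / 2963 = 0.1613.

0.161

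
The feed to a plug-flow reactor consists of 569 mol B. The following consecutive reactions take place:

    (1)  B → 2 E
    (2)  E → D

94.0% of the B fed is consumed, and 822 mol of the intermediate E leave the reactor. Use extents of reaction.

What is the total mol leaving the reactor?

Conversion of B: B consumed = 1ξ₁ = 0.94 × 569 → ξ₁ = 534.9 mol.
E balance: n_E = 0 + 2ξ₁ − 1ξ₂ = 822 → ξ₂ = (2·534.9 − 822)/1 = 247.7 mol.
Outlet amounts (n = n₀ + Σ ν·ξ):
  B: 569 − 1(534.9) = 34.14
  E: 0 + 2(534.9) − 1(247.7) = 822
  D: 0 + 1(247.7) = 247.7
Total out = 34.14 + 822 + 247.7 = 1104 mol.

1100 mol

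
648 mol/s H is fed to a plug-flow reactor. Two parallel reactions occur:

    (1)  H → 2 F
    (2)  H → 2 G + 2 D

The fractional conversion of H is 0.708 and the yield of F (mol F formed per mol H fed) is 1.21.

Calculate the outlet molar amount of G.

133 mol/s

Yield of F: 2ξ₁ / 648 = 1.21 → ξ₁ = 392 mol/s.
Conversion of H: 1ξ₁ + 1ξ₂ = 0.708 × 648 = 458.8 → ξ₂ = 66.74 mol/s.
Outlet amounts (n = n₀ + Σ ν·ξ):
  H: 648 − 1(392) − 1(66.74) = 189.2
  F: 0 + 2(392) = 784.1
  G: 0 + 2(66.74) = 133.5
  D: 0 + 2(66.74) = 133.5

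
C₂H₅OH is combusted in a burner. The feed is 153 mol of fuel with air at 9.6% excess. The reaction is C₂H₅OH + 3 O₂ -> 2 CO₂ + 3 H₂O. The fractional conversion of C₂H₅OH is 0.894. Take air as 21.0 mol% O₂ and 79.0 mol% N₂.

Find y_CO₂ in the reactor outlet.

0.102

Stoichiometric O₂ = 3 × 153 = 459 mol; O₂ fed = 459 × 1.096 = 503.1 mol.
N₂ fed = 503.1 × 79/21 = 1892 mol.
Fuel reacted = 0.894 × 153 → ξ = 136.8 mol.
Outlet (n = n₀ + ν ξ):
  C₂H₅OH: 153 − 1(136.8) = 16.22
  O₂: 503.1 − 3(136.8) = 92.72
  N₂: 1892 (inert)
  CO₂: 0 + 2(136.8) = 273.6
  H₂O: 0 + 3(136.8) = 410.3
Total out = 2685 mol; y_CO₂ = 273.6 / 2685 = 0.1019.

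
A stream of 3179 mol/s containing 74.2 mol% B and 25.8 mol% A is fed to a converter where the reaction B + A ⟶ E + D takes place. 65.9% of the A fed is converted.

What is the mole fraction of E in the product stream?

0.17

A reacted = 0.659 × 820.2 = 540.5 mol/s; ν_A = −1, so ξ = 540.5/1 = 540.5 mol/s.
Outlet amounts (n = n₀ + ν ξ):
  B: 2359 − 1(540.5) = 1818
  A: 820.2 − 1(540.5) = 279.7
  E: 0 + 1(540.5) = 540.5
  D: 0 + 1(540.5) = 540.5
Total out = 3179 mol/s; y_E = 540.5 / 3179 = 0.17.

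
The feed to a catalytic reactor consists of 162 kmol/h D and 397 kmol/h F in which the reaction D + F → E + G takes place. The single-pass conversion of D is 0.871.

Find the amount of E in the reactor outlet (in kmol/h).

141 kmol/h

D reacted = 0.871 × 162 = 141.1 kmol/h; ν_D = −1, so ξ = 141.1/1 = 141.1 kmol/h.
Outlet amounts (n = n₀ + ν ξ):
  D: 162 − 1(141.1) = 20.9
  F: 397 − 1(141.1) = 255.9
  E: 0 + 1(141.1) = 141.1
  G: 0 + 1(141.1) = 141.1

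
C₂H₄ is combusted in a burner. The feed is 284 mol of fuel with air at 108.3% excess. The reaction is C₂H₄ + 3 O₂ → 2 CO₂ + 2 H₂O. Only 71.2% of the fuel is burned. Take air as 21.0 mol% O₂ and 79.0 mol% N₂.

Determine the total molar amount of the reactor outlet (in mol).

Stoichiometric O₂ = 3 × 284 = 852 mol; O₂ fed = 852 × 2.083 = 1775 mol.
N₂ fed = 1775 × 79/21 = 6676 mol.
Fuel reacted = 0.712 × 284 → ξ = 202.2 mol.
Outlet (n = n₀ + ν ξ):
  C₂H₄: 284 − 1(202.2) = 81.79
  O₂: 1775 − 3(202.2) = 1168
  N₂: 6676 (inert)
  CO₂: 0 + 2(202.2) = 404.4
  H₂O: 0 + 2(202.2) = 404.4
Total out = 81.79 + 1168 + 6676 + 404.4 + 404.4 = 8735 mol.

8740 mol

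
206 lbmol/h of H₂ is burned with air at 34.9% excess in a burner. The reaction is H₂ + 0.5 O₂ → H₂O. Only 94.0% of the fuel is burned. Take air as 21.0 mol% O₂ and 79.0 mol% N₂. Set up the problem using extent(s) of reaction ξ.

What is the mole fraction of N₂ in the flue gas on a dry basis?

0.906

Stoichiometric O₂ = 0.5 × 206 = 103 lbmol/h; O₂ fed = 103 × 1.349 = 138.9 lbmol/h.
N₂ fed = 138.9 × 79/21 = 522.7 lbmol/h.
Fuel reacted = 0.94 × 206 → ξ = 193.6 lbmol/h.
Outlet (n = n₀ + ν ξ):
  H₂: 206 − 1(193.6) = 12.36
  O₂: 138.9 − 0.5(193.6) = 42.13
  N₂: 522.7 (inert)
  H₂O: 0 + 1(193.6) = 193.6
Dry total = 577.2 lbmol/h; y_N₂ (dry) = 522.7 / 577.2 = 0.9056.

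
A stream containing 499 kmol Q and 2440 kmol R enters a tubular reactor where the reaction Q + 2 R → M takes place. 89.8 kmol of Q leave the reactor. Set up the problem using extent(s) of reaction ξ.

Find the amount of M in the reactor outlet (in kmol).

For Q: n = n₀ − 1ξ → 89.8 = 499 − 1ξ, giving ξ = 409.2 kmol.
Outlet amounts (n = n₀ + ν ξ):
  Q: 499 − 1(409.2) = 89.8
  R: 2440 − 2(409.2) = 1622
  M: 0 + 1(409.2) = 409.2

409 kmol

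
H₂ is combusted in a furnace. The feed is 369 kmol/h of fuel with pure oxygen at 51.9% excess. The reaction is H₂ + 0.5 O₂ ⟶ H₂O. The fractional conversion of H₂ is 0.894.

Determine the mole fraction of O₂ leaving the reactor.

0.238

Stoichiometric O₂ = 0.5 × 369 = 184.5 kmol/h; O₂ fed = 184.5 × 1.519 = 280.3 kmol/h.
Fuel reacted = 0.894 × 369 → ξ = 329.9 kmol/h.
Outlet (n = n₀ + ν ξ):
  H₂: 369 − 1(329.9) = 39.11
  O₂: 280.3 − 0.5(329.9) = 115.3
  H₂O: 0 + 1(329.9) = 329.9
Total out = 484.3 kmol/h; y_O₂ = 115.3 / 484.3 = 0.2381.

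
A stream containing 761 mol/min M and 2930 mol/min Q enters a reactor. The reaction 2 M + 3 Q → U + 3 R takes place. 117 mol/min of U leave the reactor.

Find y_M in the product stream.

0.147

For U: n = n₀ + 1ξ → 117 = 0 + 1ξ, giving ξ = 117 mol/min.
Outlet amounts (n = n₀ + ν ξ):
  M: 761 − 2(117) = 527
  Q: 2930 − 3(117) = 2579
  U: 0 + 1(117) = 117
  R: 0 + 3(117) = 351
Total out = 3574 mol/min; y_M = 527 / 3574 = 0.1475.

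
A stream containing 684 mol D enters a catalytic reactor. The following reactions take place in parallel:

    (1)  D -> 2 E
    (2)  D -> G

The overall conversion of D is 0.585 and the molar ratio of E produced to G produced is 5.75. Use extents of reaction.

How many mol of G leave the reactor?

Conversion of D: D consumed = 0.585 × 684 = 400.1 mol = 1ξ₁ + 1ξ₂.
Selectivity: 2ξ₁ / (1ξ₂) = 5.75 → ξ₁ = 2.875 ξ₂.
Substitute: (1·2.875 + 1) ξ₂ = 400.1 → ξ₂ = 103.3 mol, ξ₁ = 296.9 mol.
Outlet amounts (n = n₀ + Σ ν·ξ):
  D: 684 − 1(296.9) − 1(103.3) = 283.9
  E: 0 + 2(296.9) = 593.8
  G: 0 + 1(103.3) = 103.3

103 mol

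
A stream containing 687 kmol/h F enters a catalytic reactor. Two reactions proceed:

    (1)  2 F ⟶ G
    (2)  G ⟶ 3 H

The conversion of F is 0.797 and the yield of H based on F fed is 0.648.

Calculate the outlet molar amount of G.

125 kmol/h

Conversion of F: F consumed = 2ξ₁ = 0.797 × 687 → ξ₁ = 273.8 kmol/h.
Yield of H: 3ξ₂ / 687 = 0.648 → ξ₂ = 148.4 kmol/h.
Outlet amounts (n = n₀ + Σ ν·ξ):
  F: 687 − 2(273.8) = 139.5
  G: 0 + 1(273.8) − 1(148.4) = 125.4
  H: 0 + 3(148.4) = 445.2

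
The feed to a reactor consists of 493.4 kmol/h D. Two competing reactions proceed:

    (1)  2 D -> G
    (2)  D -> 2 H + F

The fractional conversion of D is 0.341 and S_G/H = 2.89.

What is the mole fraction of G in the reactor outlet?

0.175

Conversion of D: D consumed = 0.341 × 493.4 = 168.2 kmol/h = 2ξ₁ + 1ξ₂.
Selectivity: 1ξ₁ / (2ξ₂) = 2.89 → ξ₁ = 5.78 ξ₂.
Substitute: (2·5.78 + 1) ξ₂ = 168.2 → ξ₂ = 13.4 kmol/h, ξ₁ = 77.43 kmol/h.
Outlet amounts (n = n₀ + Σ ν·ξ):
  D: 493.4 − 2(77.43) − 1(13.4) = 325.2
  G: 0 + 1(77.43) = 77.43
  H: 0 + 2(13.4) = 26.79
  F: 0 + 1(13.4) = 13.4
Total out = 442.8 kmol/h; y_G = 77.43 / 442.8 = 0.1749.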